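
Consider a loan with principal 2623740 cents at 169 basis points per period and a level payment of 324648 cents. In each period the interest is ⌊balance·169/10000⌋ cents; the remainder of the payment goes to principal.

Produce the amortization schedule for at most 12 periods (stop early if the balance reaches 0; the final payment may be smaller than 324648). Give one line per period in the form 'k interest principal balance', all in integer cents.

1 44341 280307 2343433
2 39604 285044 2058389
3 34786 289862 1768527
4 29888 294760 1473767
5 24906 299742 1174025
6 19841 304807 869218
7 14689 309959 559259
8 9451 315197 244062
9 4124 244062 0

1. interest=⌊2623740·169/10000⌋=44341; principal=324648-44341=280307; balance=2623740-280307=2343433
2. interest=⌊2343433·169/10000⌋=39604; principal=324648-39604=285044; balance=2343433-285044=2058389
3. interest=⌊2058389·169/10000⌋=34786; principal=324648-34786=289862; balance=2058389-289862=1768527
4. interest=⌊1768527·169/10000⌋=29888; principal=324648-29888=294760; balance=1768527-294760=1473767
5. interest=⌊1473767·169/10000⌋=24906; principal=324648-24906=299742; balance=1473767-299742=1174025
6. interest=⌊1174025·169/10000⌋=19841; principal=324648-19841=304807; balance=1174025-304807=869218
7. interest=⌊869218·169/10000⌋=14689; principal=324648-14689=309959; balance=869218-309959=559259
8. interest=⌊559259·169/10000⌋=9451; principal=324648-9451=315197; balance=559259-315197=244062
9. interest=⌊244062·169/10000⌋=4124; principal=min(324648-4124,244062)=244062; balance=244062-244062=0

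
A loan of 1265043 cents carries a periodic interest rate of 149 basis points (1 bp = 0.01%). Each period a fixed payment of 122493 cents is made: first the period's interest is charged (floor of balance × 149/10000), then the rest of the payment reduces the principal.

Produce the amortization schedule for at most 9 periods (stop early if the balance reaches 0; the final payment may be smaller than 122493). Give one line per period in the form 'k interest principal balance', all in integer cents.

1 18849 103644 1161399
2 17304 105189 1056210
3 15737 106756 949454
4 14146 108347 841107
5 12532 109961 731146
6 10894 111599 619547
7 9231 113262 506285
8 7543 114950 391335
9 5830 116663 274672

1. interest=⌊1265043·149/10000⌋=18849; principal=122493-18849=103644; balance=1265043-103644=1161399
2. interest=⌊1161399·149/10000⌋=17304; principal=122493-17304=105189; balance=1161399-105189=1056210
3. interest=⌊1056210·149/10000⌋=15737; principal=122493-15737=106756; balance=1056210-106756=949454
4. interest=⌊949454·149/10000⌋=14146; principal=122493-14146=108347; balance=949454-108347=841107
5. interest=⌊841107·149/10000⌋=12532; principal=122493-12532=109961; balance=841107-109961=731146
6. interest=⌊731146·149/10000⌋=10894; principal=122493-10894=111599; balance=731146-111599=619547
7. interest=⌊619547·149/10000⌋=9231; principal=122493-9231=113262; balance=619547-113262=506285
8. interest=⌊506285·149/10000⌋=7543; principal=122493-7543=114950; balance=506285-114950=391335
9. interest=⌊391335·149/10000⌋=5830; principal=122493-5830=116663; balance=391335-116663=274672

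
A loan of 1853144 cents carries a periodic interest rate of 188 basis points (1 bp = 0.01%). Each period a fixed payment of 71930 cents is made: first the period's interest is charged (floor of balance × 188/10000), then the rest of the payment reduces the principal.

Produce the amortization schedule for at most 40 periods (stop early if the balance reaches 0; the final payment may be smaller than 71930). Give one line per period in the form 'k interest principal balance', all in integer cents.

1. interest=⌊1853144·188/10000⌋=34839; principal=71930-34839=37091; balance=1853144-37091=1816053
2. interest=⌊1816053·188/10000⌋=34141; principal=71930-34141=37789; balance=1816053-37789=1778264
3. interest=⌊1778264·188/10000⌋=33431; principal=71930-33431=38499; balance=1778264-38499=1739765
4. interest=⌊1739765·188/10000⌋=32707; principal=71930-32707=39223; balance=1739765-39223=1700542
5. interest=⌊1700542·188/10000⌋=31970; principal=71930-31970=39960; balance=1700542-39960=1660582
6. interest=⌊1660582·188/10000⌋=31218; principal=71930-31218=40712; balance=1660582-40712=1619870
7. interest=⌊1619870·188/10000⌋=30453; principal=71930-30453=41477; balance=1619870-41477=1578393
8. interest=⌊1578393·188/10000⌋=29673; principal=71930-29673=42257; balance=1578393-42257=1536136
9. interest=⌊1536136·188/10000⌋=28879; principal=71930-28879=43051; balance=1536136-43051=1493085
10. interest=⌊1493085·188/10000⌋=28069; principal=71930-28069=43861; balance=1493085-43861=1449224
11. interest=⌊1449224·188/10000⌋=27245; principal=71930-27245=44685; balance=1449224-44685=1404539
12. interest=⌊1404539·188/10000⌋=26405; principal=71930-26405=45525; balance=1404539-45525=1359014
13. interest=⌊1359014·188/10000⌋=25549; principal=71930-25549=46381; balance=1359014-46381=1312633
14. interest=⌊1312633·188/10000⌋=24677; principal=71930-24677=47253; balance=1312633-47253=1265380
15. interest=⌊1265380·188/10000⌋=23789; principal=71930-23789=48141; balance=1265380-48141=1217239
16. interest=⌊1217239·188/10000⌋=22884; principal=71930-22884=49046; balance=1217239-49046=1168193
17. interest=⌊1168193·188/10000⌋=21962; principal=71930-21962=49968; balance=1168193-49968=1118225
18. interest=⌊1118225·188/10000⌋=21022; principal=71930-21022=50908; balance=1118225-50908=1067317
19. interest=⌊1067317·188/10000⌋=20065; principal=71930-20065=51865; balance=1067317-51865=1015452
20. interest=⌊1015452·188/10000⌋=19090; principal=71930-19090=52840; balance=1015452-52840=962612
21. interest=⌊962612·188/10000⌋=18097; principal=71930-18097=53833; balance=962612-53833=908779
22. interest=⌊908779·188/10000⌋=17085; principal=71930-17085=54845; balance=908779-54845=853934
23. interest=⌊853934·188/10000⌋=16053; principal=71930-16053=55877; balance=853934-55877=798057
24. interest=⌊798057·188/10000⌋=15003; principal=71930-15003=56927; balance=798057-56927=741130
25. interest=⌊741130·188/10000⌋=13933; principal=71930-13933=57997; balance=741130-57997=683133
26. interest=⌊683133·188/10000⌋=12842; principal=71930-12842=59088; balance=683133-59088=624045
27. interest=⌊624045·188/10000⌋=11732; principal=71930-11732=60198; balance=624045-60198=563847
28. interest=⌊563847·188/10000⌋=10600; principal=71930-10600=61330; balance=563847-61330=502517
29. interest=⌊502517·188/10000⌋=9447; principal=71930-9447=62483; balance=502517-62483=440034
30. interest=⌊440034·188/10000⌋=8272; principal=71930-8272=63658; balance=440034-63658=376376
31. interest=⌊376376·188/10000⌋=7075; principal=71930-7075=64855; balance=376376-64855=311521
32. interest=⌊311521·188/10000⌋=5856; principal=71930-5856=66074; balance=311521-66074=245447
33. interest=⌊245447·188/10000⌋=4614; principal=71930-4614=67316; balance=245447-67316=178131
34. interest=⌊178131·188/10000⌋=3348; principal=71930-3348=68582; balance=178131-68582=109549
35. interest=⌊109549·188/10000⌋=2059; principal=71930-2059=69871; balance=109549-69871=39678
36. interest=⌊39678·188/10000⌋=745; principal=min(71930-745,39678)=39678; balance=39678-39678=0

1 34839 37091 1816053
2 34141 37789 1778264
3 33431 38499 1739765
4 32707 39223 1700542
5 31970 39960 1660582
6 31218 40712 1619870
7 30453 41477 1578393
8 29673 42257 1536136
9 28879 43051 1493085
10 28069 43861 1449224
11 27245 44685 1404539
12 26405 45525 1359014
13 25549 46381 1312633
14 24677 47253 1265380
15 23789 48141 1217239
16 22884 49046 1168193
17 21962 49968 1118225
18 21022 50908 1067317
19 20065 51865 1015452
20 19090 52840 962612
21 18097 53833 908779
22 17085 54845 853934
23 16053 55877 798057
24 15003 56927 741130
25 13933 57997 683133
26 12842 59088 624045
27 11732 60198 563847
28 10600 61330 502517
29 9447 62483 440034
30 8272 63658 376376
31 7075 64855 311521
32 5856 66074 245447
33 4614 67316 178131
34 3348 68582 109549
35 2059 69871 39678
36 745 39678 0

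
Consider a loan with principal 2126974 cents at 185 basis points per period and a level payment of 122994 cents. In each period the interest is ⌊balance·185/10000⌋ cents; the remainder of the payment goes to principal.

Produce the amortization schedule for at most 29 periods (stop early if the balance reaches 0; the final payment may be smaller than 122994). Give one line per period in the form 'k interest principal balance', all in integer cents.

1. interest=⌊2126974·185/10000⌋=39349; principal=122994-39349=83645; balance=2126974-83645=2043329
2. interest=⌊2043329·185/10000⌋=37801; principal=122994-37801=85193; balance=2043329-85193=1958136
3. interest=⌊1958136·185/10000⌋=36225; principal=122994-36225=86769; balance=1958136-86769=1871367
4. interest=⌊1871367·185/10000⌋=34620; principal=122994-34620=88374; balance=1871367-88374=1782993
5. interest=⌊1782993·185/10000⌋=32985; principal=122994-32985=90009; balance=1782993-90009=1692984
6. interest=⌊1692984·185/10000⌋=31320; principal=122994-31320=91674; balance=1692984-91674=1601310
7. interest=⌊1601310·185/10000⌋=29624; principal=122994-29624=93370; balance=1601310-93370=1507940
8. interest=⌊1507940·185/10000⌋=27896; principal=122994-27896=95098; balance=1507940-95098=1412842
9. interest=⌊1412842·185/10000⌋=26137; principal=122994-26137=96857; balance=1412842-96857=1315985
10. interest=⌊1315985·185/10000⌋=24345; principal=122994-24345=98649; balance=1315985-98649=1217336
11. interest=⌊1217336·185/10000⌋=22520; principal=122994-22520=100474; balance=1217336-100474=1116862
12. interest=⌊1116862·185/10000⌋=20661; principal=122994-20661=102333; balance=1116862-102333=1014529
13. interest=⌊1014529·185/10000⌋=18768; principal=122994-18768=104226; balance=1014529-104226=910303
14. interest=⌊910303·185/10000⌋=16840; principal=122994-16840=106154; balance=910303-106154=804149
15. interest=⌊804149·185/10000⌋=14876; principal=122994-14876=108118; balance=804149-108118=696031
16. interest=⌊696031·185/10000⌋=12876; principal=122994-12876=110118; balance=696031-110118=585913
17. interest=⌊585913·185/10000⌋=10839; principal=122994-10839=112155; balance=585913-112155=473758
18. interest=⌊473758·185/10000⌋=8764; principal=122994-8764=114230; balance=473758-114230=359528
19. interest=⌊359528·185/10000⌋=6651; principal=122994-6651=116343; balance=359528-116343=243185
20. interest=⌊243185·185/10000⌋=4498; principal=122994-4498=118496; balance=243185-118496=124689
21. interest=⌊124689·185/10000⌋=2306; principal=122994-2306=120688; balance=124689-120688=4001
22. interest=⌊4001·185/10000⌋=74; principal=min(122994-74,4001)=4001; balance=4001-4001=0

1 39349 83645 2043329
2 37801 85193 1958136
3 36225 86769 1871367
4 34620 88374 1782993
5 32985 90009 1692984
6 31320 91674 1601310
7 29624 93370 1507940
8 27896 95098 1412842
9 26137 96857 1315985
10 24345 98649 1217336
11 22520 100474 1116862
12 20661 102333 1014529
13 18768 104226 910303
14 16840 106154 804149
15 14876 108118 696031
16 12876 110118 585913
17 10839 112155 473758
18 8764 114230 359528
19 6651 116343 243185
20 4498 118496 124689
21 2306 120688 4001
22 74 4001 0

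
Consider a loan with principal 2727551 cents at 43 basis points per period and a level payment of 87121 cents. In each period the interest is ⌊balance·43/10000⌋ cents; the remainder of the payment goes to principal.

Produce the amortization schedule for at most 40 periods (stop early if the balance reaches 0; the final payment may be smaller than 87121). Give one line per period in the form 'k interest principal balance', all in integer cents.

1 11728 75393 2652158
2 11404 75717 2576441
3 11078 76043 2500398
4 10751 76370 2424028
5 10423 76698 2347330
6 10093 77028 2270302
7 9762 77359 2192943
8 9429 77692 2115251
9 9095 78026 2037225
10 8760 78361 1958864
11 8423 78698 1880166
12 8084 79037 1801129
13 7744 79377 1721752
14 7403 79718 1642034
15 7060 80061 1561973
16 6716 80405 1481568
17 6370 80751 1400817
18 6023 81098 1319719
19 5674 81447 1238272
20 5324 81797 1156475
21 4972 82149 1074326
22 4619 82502 991824
23 4264 82857 908967
24 3908 83213 825754
25 3550 83571 742183
26 3191 83930 658253
27 2830 84291 573962
28 2468 84653 489309
29 2104 85017 404292
30 1738 85383 318909
31 1371 85750 233159
32 1002 86119 147040
33 632 86489 60551
34 260 60551 0

1. interest=⌊2727551·43/10000⌋=11728; principal=87121-11728=75393; balance=2727551-75393=2652158
2. interest=⌊2652158·43/10000⌋=11404; principal=87121-11404=75717; balance=2652158-75717=2576441
3. interest=⌊2576441·43/10000⌋=11078; principal=87121-11078=76043; balance=2576441-76043=2500398
4. interest=⌊2500398·43/10000⌋=10751; principal=87121-10751=76370; balance=2500398-76370=2424028
5. interest=⌊2424028·43/10000⌋=10423; principal=87121-10423=76698; balance=2424028-76698=2347330
6. interest=⌊2347330·43/10000⌋=10093; principal=87121-10093=77028; balance=2347330-77028=2270302
7. interest=⌊2270302·43/10000⌋=9762; principal=87121-9762=77359; balance=2270302-77359=2192943
8. interest=⌊2192943·43/10000⌋=9429; principal=87121-9429=77692; balance=2192943-77692=2115251
9. interest=⌊2115251·43/10000⌋=9095; principal=87121-9095=78026; balance=2115251-78026=2037225
10. interest=⌊2037225·43/10000⌋=8760; principal=87121-8760=78361; balance=2037225-78361=1958864
11. interest=⌊1958864·43/10000⌋=8423; principal=87121-8423=78698; balance=1958864-78698=1880166
12. interest=⌊1880166·43/10000⌋=8084; principal=87121-8084=79037; balance=1880166-79037=1801129
13. interest=⌊1801129·43/10000⌋=7744; principal=87121-7744=79377; balance=1801129-79377=1721752
14. interest=⌊1721752·43/10000⌋=7403; principal=87121-7403=79718; balance=1721752-79718=1642034
15. interest=⌊1642034·43/10000⌋=7060; principal=87121-7060=80061; balance=1642034-80061=1561973
16. interest=⌊1561973·43/10000⌋=6716; principal=87121-6716=80405; balance=1561973-80405=1481568
17. interest=⌊1481568·43/10000⌋=6370; principal=87121-6370=80751; balance=1481568-80751=1400817
18. interest=⌊1400817·43/10000⌋=6023; principal=87121-6023=81098; balance=1400817-81098=1319719
19. interest=⌊1319719·43/10000⌋=5674; principal=87121-5674=81447; balance=1319719-81447=1238272
20. interest=⌊1238272·43/10000⌋=5324; principal=87121-5324=81797; balance=1238272-81797=1156475
21. interest=⌊1156475·43/10000⌋=4972; principal=87121-4972=82149; balance=1156475-82149=1074326
22. interest=⌊1074326·43/10000⌋=4619; principal=87121-4619=82502; balance=1074326-82502=991824
23. interest=⌊991824·43/10000⌋=4264; principal=87121-4264=82857; balance=991824-82857=908967
24. interest=⌊908967·43/10000⌋=3908; principal=87121-3908=83213; balance=908967-83213=825754
25. interest=⌊825754·43/10000⌋=3550; principal=87121-3550=83571; balance=825754-83571=742183
26. interest=⌊742183·43/10000⌋=3191; principal=87121-3191=83930; balance=742183-83930=658253
27. interest=⌊658253·43/10000⌋=2830; principal=87121-2830=84291; balance=658253-84291=573962
28. interest=⌊573962·43/10000⌋=2468; principal=87121-2468=84653; balance=573962-84653=489309
29. interest=⌊489309·43/10000⌋=2104; principal=87121-2104=85017; balance=489309-85017=404292
30. interest=⌊404292·43/10000⌋=1738; principal=87121-1738=85383; balance=404292-85383=318909
31. interest=⌊318909·43/10000⌋=1371; principal=87121-1371=85750; balance=318909-85750=233159
32. interest=⌊233159·43/10000⌋=1002; principal=87121-1002=86119; balance=233159-86119=147040
33. interest=⌊147040·43/10000⌋=632; principal=87121-632=86489; balance=147040-86489=60551
34. interest=⌊60551·43/10000⌋=260; principal=min(87121-260,60551)=60551; balance=60551-60551=0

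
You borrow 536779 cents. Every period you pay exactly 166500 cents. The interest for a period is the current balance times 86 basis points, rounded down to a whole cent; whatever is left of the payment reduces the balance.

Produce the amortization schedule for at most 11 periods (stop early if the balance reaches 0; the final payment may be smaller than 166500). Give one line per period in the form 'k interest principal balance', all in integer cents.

1 4616 161884 374895
2 3224 163276 211619
3 1819 164681 46938
4 403 46938 0

1. interest=⌊536779·86/10000⌋=4616; principal=166500-4616=161884; balance=536779-161884=374895
2. interest=⌊374895·86/10000⌋=3224; principal=166500-3224=163276; balance=374895-163276=211619
3. interest=⌊211619·86/10000⌋=1819; principal=166500-1819=164681; balance=211619-164681=46938
4. interest=⌊46938·86/10000⌋=403; principal=min(166500-403,46938)=46938; balance=46938-46938=0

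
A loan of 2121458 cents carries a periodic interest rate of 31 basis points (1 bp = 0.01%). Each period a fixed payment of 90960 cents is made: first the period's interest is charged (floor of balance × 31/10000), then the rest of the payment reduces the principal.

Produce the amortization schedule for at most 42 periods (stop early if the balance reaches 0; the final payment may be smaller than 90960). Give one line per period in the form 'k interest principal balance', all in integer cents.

1 6576 84384 2037074
2 6314 84646 1952428
3 6052 84908 1867520
4 5789 85171 1782349
5 5525 85435 1696914
6 5260 85700 1611214
7 4994 85966 1525248
8 4728 86232 1439016
9 4460 86500 1352516
10 4192 86768 1265748
11 3923 87037 1178711
12 3654 87306 1091405
13 3383 87577 1003828
14 3111 87849 915979
15 2839 88121 827858
16 2566 88394 739464
17 2292 88668 650796
18 2017 88943 561853
19 1741 89219 472634
20 1465 89495 383139
21 1187 89773 293366
22 909 90051 203315
23 630 90330 112985
24 350 90610 22375
25 69 22375 0

1. interest=⌊2121458·31/10000⌋=6576; principal=90960-6576=84384; balance=2121458-84384=2037074
2. interest=⌊2037074·31/10000⌋=6314; principal=90960-6314=84646; balance=2037074-84646=1952428
3. interest=⌊1952428·31/10000⌋=6052; principal=90960-6052=84908; balance=1952428-84908=1867520
4. interest=⌊1867520·31/10000⌋=5789; principal=90960-5789=85171; balance=1867520-85171=1782349
5. interest=⌊1782349·31/10000⌋=5525; principal=90960-5525=85435; balance=1782349-85435=1696914
6. interest=⌊1696914·31/10000⌋=5260; principal=90960-5260=85700; balance=1696914-85700=1611214
7. interest=⌊1611214·31/10000⌋=4994; principal=90960-4994=85966; balance=1611214-85966=1525248
8. interest=⌊1525248·31/10000⌋=4728; principal=90960-4728=86232; balance=1525248-86232=1439016
9. interest=⌊1439016·31/10000⌋=4460; principal=90960-4460=86500; balance=1439016-86500=1352516
10. interest=⌊1352516·31/10000⌋=4192; principal=90960-4192=86768; balance=1352516-86768=1265748
11. interest=⌊1265748·31/10000⌋=3923; principal=90960-3923=87037; balance=1265748-87037=1178711
12. interest=⌊1178711·31/10000⌋=3654; principal=90960-3654=87306; balance=1178711-87306=1091405
13. interest=⌊1091405·31/10000⌋=3383; principal=90960-3383=87577; balance=1091405-87577=1003828
14. interest=⌊1003828·31/10000⌋=3111; principal=90960-3111=87849; balance=1003828-87849=915979
15. interest=⌊915979·31/10000⌋=2839; principal=90960-2839=88121; balance=915979-88121=827858
16. interest=⌊827858·31/10000⌋=2566; principal=90960-2566=88394; balance=827858-88394=739464
17. interest=⌊739464·31/10000⌋=2292; principal=90960-2292=88668; balance=739464-88668=650796
18. interest=⌊650796·31/10000⌋=2017; principal=90960-2017=88943; balance=650796-88943=561853
19. interest=⌊561853·31/10000⌋=1741; principal=90960-1741=89219; balance=561853-89219=472634
20. interest=⌊472634·31/10000⌋=1465; principal=90960-1465=89495; balance=472634-89495=383139
21. interest=⌊383139·31/10000⌋=1187; principal=90960-1187=89773; balance=383139-89773=293366
22. interest=⌊293366·31/10000⌋=909; principal=90960-909=90051; balance=293366-90051=203315
23. interest=⌊203315·31/10000⌋=630; principal=90960-630=90330; balance=203315-90330=112985
24. interest=⌊112985·31/10000⌋=350; principal=90960-350=90610; balance=112985-90610=22375
25. interest=⌊22375·31/10000⌋=69; principal=min(90960-69,22375)=22375; balance=22375-22375=0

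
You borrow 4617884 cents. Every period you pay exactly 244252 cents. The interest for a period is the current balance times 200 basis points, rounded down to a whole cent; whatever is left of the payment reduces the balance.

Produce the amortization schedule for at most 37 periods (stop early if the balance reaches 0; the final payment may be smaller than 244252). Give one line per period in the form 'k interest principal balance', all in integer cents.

1. interest=⌊4617884·200/10000⌋=92357; principal=244252-92357=151895; balance=4617884-151895=4465989
2. interest=⌊4465989·200/10000⌋=89319; principal=244252-89319=154933; balance=4465989-154933=4311056
3. interest=⌊4311056·200/10000⌋=86221; principal=244252-86221=158031; balance=4311056-158031=4153025
4. interest=⌊4153025·200/10000⌋=83060; principal=244252-83060=161192; balance=4153025-161192=3991833
5. interest=⌊3991833·200/10000⌋=79836; principal=244252-79836=164416; balance=3991833-164416=3827417
6. interest=⌊3827417·200/10000⌋=76548; principal=244252-76548=167704; balance=3827417-167704=3659713
7. interest=⌊3659713·200/10000⌋=73194; principal=244252-73194=171058; balance=3659713-171058=3488655
8. interest=⌊3488655·200/10000⌋=69773; principal=244252-69773=174479; balance=3488655-174479=3314176
9. interest=⌊3314176·200/10000⌋=66283; principal=244252-66283=177969; balance=3314176-177969=3136207
10. interest=⌊3136207·200/10000⌋=62724; principal=244252-62724=181528; balance=3136207-181528=2954679
11. interest=⌊2954679·200/10000⌋=59093; principal=244252-59093=185159; balance=2954679-185159=2769520
12. interest=⌊2769520·200/10000⌋=55390; principal=244252-55390=188862; balance=2769520-188862=2580658
13. interest=⌊2580658·200/10000⌋=51613; principal=244252-51613=192639; balance=2580658-192639=2388019
14. interest=⌊2388019·200/10000⌋=47760; principal=244252-47760=196492; balance=2388019-196492=2191527
15. interest=⌊2191527·200/10000⌋=43830; principal=244252-43830=200422; balance=2191527-200422=1991105
16. interest=⌊1991105·200/10000⌋=39822; principal=244252-39822=204430; balance=1991105-204430=1786675
17. interest=⌊1786675·200/10000⌋=35733; principal=244252-35733=208519; balance=1786675-208519=1578156
18. interest=⌊1578156·200/10000⌋=31563; principal=244252-31563=212689; balance=1578156-212689=1365467
19. interest=⌊1365467·200/10000⌋=27309; principal=244252-27309=216943; balance=1365467-216943=1148524
20. interest=⌊1148524·200/10000⌋=22970; principal=244252-22970=221282; balance=1148524-221282=927242
21. interest=⌊927242·200/10000⌋=18544; principal=244252-18544=225708; balance=927242-225708=701534
22. interest=⌊701534·200/10000⌋=14030; principal=244252-14030=230222; balance=701534-230222=471312
23. interest=⌊471312·200/10000⌋=9426; principal=244252-9426=234826; balance=471312-234826=236486
24. interest=⌊236486·200/10000⌋=4729; principal=min(244252-4729,236486)=236486; balance=236486-236486=0

1 92357 151895 4465989
2 89319 154933 4311056
3 86221 158031 4153025
4 83060 161192 3991833
5 79836 164416 3827417
6 76548 167704 3659713
7 73194 171058 3488655
8 69773 174479 3314176
9 66283 177969 3136207
10 62724 181528 2954679
11 59093 185159 2769520
12 55390 188862 2580658
13 51613 192639 2388019
14 47760 196492 2191527
15 43830 200422 1991105
16 39822 204430 1786675
17 35733 208519 1578156
18 31563 212689 1365467
19 27309 216943 1148524
20 22970 221282 927242
21 18544 225708 701534
22 14030 230222 471312
23 9426 234826 236486
24 4729 236486 0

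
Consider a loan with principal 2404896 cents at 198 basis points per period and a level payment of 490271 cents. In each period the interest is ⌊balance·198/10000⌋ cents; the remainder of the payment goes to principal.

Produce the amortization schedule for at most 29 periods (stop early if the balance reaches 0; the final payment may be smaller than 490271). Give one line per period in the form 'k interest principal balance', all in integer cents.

1 47616 442655 1962241
2 38852 451419 1510822
3 29914 460357 1050465
4 20799 469472 580993
5 11503 478768 102225
6 2024 102225 0

1. interest=⌊2404896·198/10000⌋=47616; principal=490271-47616=442655; balance=2404896-442655=1962241
2. interest=⌊1962241·198/10000⌋=38852; principal=490271-38852=451419; balance=1962241-451419=1510822
3. interest=⌊1510822·198/10000⌋=29914; principal=490271-29914=460357; balance=1510822-460357=1050465
4. interest=⌊1050465·198/10000⌋=20799; principal=490271-20799=469472; balance=1050465-469472=580993
5. interest=⌊580993·198/10000⌋=11503; principal=490271-11503=478768; balance=580993-478768=102225
6. interest=⌊102225·198/10000⌋=2024; principal=min(490271-2024,102225)=102225; balance=102225-102225=0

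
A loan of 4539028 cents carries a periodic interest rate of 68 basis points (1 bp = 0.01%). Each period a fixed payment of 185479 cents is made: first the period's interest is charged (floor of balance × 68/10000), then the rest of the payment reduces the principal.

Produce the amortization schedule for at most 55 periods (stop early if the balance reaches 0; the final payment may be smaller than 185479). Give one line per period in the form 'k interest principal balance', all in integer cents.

1 30865 154614 4384414
2 29814 155665 4228749
3 28755 156724 4072025
4 27689 157790 3914235
5 26616 158863 3755372
6 25536 159943 3595429
7 24448 161031 3434398
8 23353 162126 3272272
9 22251 163228 3109044
10 21141 164338 2944706
11 20024 165455 2779251
12 18898 166581 2612670
13 17766 167713 2444957
14 16625 168854 2276103
15 15477 170002 2106101
16 14321 171158 1934943
17 13157 172322 1762621
18 11985 173494 1589127
19 10806 174673 1414454
20 9618 175861 1238593
21 8422 177057 1061536
22 7218 178261 883275
23 6006 179473 703802
24 4785 180694 523108
25 3557 181922 341186
26 2320 183159 158027
27 1074 158027 0

1. interest=⌊4539028·68/10000⌋=30865; principal=185479-30865=154614; balance=4539028-154614=4384414
2. interest=⌊4384414·68/10000⌋=29814; principal=185479-29814=155665; balance=4384414-155665=4228749
3. interest=⌊4228749·68/10000⌋=28755; principal=185479-28755=156724; balance=4228749-156724=4072025
4. interest=⌊4072025·68/10000⌋=27689; principal=185479-27689=157790; balance=4072025-157790=3914235
5. interest=⌊3914235·68/10000⌋=26616; principal=185479-26616=158863; balance=3914235-158863=3755372
6. interest=⌊3755372·68/10000⌋=25536; principal=185479-25536=159943; balance=3755372-159943=3595429
7. interest=⌊3595429·68/10000⌋=24448; principal=185479-24448=161031; balance=3595429-161031=3434398
8. interest=⌊3434398·68/10000⌋=23353; principal=185479-23353=162126; balance=3434398-162126=3272272
9. interest=⌊3272272·68/10000⌋=22251; principal=185479-22251=163228; balance=3272272-163228=3109044
10. interest=⌊3109044·68/10000⌋=21141; principal=185479-21141=164338; balance=3109044-164338=2944706
11. interest=⌊2944706·68/10000⌋=20024; principal=185479-20024=165455; balance=2944706-165455=2779251
12. interest=⌊2779251·68/10000⌋=18898; principal=185479-18898=166581; balance=2779251-166581=2612670
13. interest=⌊2612670·68/10000⌋=17766; principal=185479-17766=167713; balance=2612670-167713=2444957
14. interest=⌊2444957·68/10000⌋=16625; principal=185479-16625=168854; balance=2444957-168854=2276103
15. interest=⌊2276103·68/10000⌋=15477; principal=185479-15477=170002; balance=2276103-170002=2106101
16. interest=⌊2106101·68/10000⌋=14321; principal=185479-14321=171158; balance=2106101-171158=1934943
17. interest=⌊1934943·68/10000⌋=13157; principal=185479-13157=172322; balance=1934943-172322=1762621
18. interest=⌊1762621·68/10000⌋=11985; principal=185479-11985=173494; balance=1762621-173494=1589127
19. interest=⌊1589127·68/10000⌋=10806; principal=185479-10806=174673; balance=1589127-174673=1414454
20. interest=⌊1414454·68/10000⌋=9618; principal=185479-9618=175861; balance=1414454-175861=1238593
21. interest=⌊1238593·68/10000⌋=8422; principal=185479-8422=177057; balance=1238593-177057=1061536
22. interest=⌊1061536·68/10000⌋=7218; principal=185479-7218=178261; balance=1061536-178261=883275
23. interest=⌊883275·68/10000⌋=6006; principal=185479-6006=179473; balance=883275-179473=703802
24. interest=⌊703802·68/10000⌋=4785; principal=185479-4785=180694; balance=703802-180694=523108
25. interest=⌊523108·68/10000⌋=3557; principal=185479-3557=181922; balance=523108-181922=341186
26. interest=⌊341186·68/10000⌋=2320; principal=185479-2320=183159; balance=341186-183159=158027
27. interest=⌊158027·68/10000⌋=1074; principal=min(185479-1074,158027)=158027; balance=158027-158027=0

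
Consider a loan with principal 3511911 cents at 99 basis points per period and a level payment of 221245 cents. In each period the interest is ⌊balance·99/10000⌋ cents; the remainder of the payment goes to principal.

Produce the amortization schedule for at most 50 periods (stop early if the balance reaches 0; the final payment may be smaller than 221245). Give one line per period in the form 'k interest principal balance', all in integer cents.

1. interest=⌊3511911·99/10000⌋=34767; principal=221245-34767=186478; balance=3511911-186478=3325433
2. interest=⌊3325433·99/10000⌋=32921; principal=221245-32921=188324; balance=3325433-188324=3137109
3. interest=⌊3137109·99/10000⌋=31057; principal=221245-31057=190188; balance=3137109-190188=2946921
4. interest=⌊2946921·99/10000⌋=29174; principal=221245-29174=192071; balance=2946921-192071=2754850
5. interest=⌊2754850·99/10000⌋=27273; principal=221245-27273=193972; balance=2754850-193972=2560878
6. interest=⌊2560878·99/10000⌋=25352; principal=221245-25352=195893; balance=2560878-195893=2364985
7. interest=⌊2364985·99/10000⌋=23413; principal=221245-23413=197832; balance=2364985-197832=2167153
8. interest=⌊2167153·99/10000⌋=21454; principal=221245-21454=199791; balance=2167153-199791=1967362
9. interest=⌊1967362·99/10000⌋=19476; principal=221245-19476=201769; balance=1967362-201769=1765593
10. interest=⌊1765593·99/10000⌋=17479; principal=221245-17479=203766; balance=1765593-203766=1561827
11. interest=⌊1561827·99/10000⌋=15462; principal=221245-15462=205783; balance=1561827-205783=1356044
12. interest=⌊1356044·99/10000⌋=13424; principal=221245-13424=207821; balance=1356044-207821=1148223
13. interest=⌊1148223·99/10000⌋=11367; principal=221245-11367=209878; balance=1148223-209878=938345
14. interest=⌊938345·99/10000⌋=9289; principal=221245-9289=211956; balance=938345-211956=726389
15. interest=⌊726389·99/10000⌋=7191; principal=221245-7191=214054; balance=726389-214054=512335
16. interest=⌊512335·99/10000⌋=5072; principal=221245-5072=216173; balance=512335-216173=296162
17. interest=⌊296162·99/10000⌋=2932; principal=221245-2932=218313; balance=296162-218313=77849
18. interest=⌊77849·99/10000⌋=770; principal=min(221245-770,77849)=77849; balance=77849-77849=0

1 34767 186478 3325433
2 32921 188324 3137109
3 31057 190188 2946921
4 29174 192071 2754850
5 27273 193972 2560878
6 25352 195893 2364985
7 23413 197832 2167153
8 21454 199791 1967362
9 19476 201769 1765593
10 17479 203766 1561827
11 15462 205783 1356044
12 13424 207821 1148223
13 11367 209878 938345
14 9289 211956 726389
15 7191 214054 512335
16 5072 216173 296162
17 2932 218313 77849
18 770 77849 0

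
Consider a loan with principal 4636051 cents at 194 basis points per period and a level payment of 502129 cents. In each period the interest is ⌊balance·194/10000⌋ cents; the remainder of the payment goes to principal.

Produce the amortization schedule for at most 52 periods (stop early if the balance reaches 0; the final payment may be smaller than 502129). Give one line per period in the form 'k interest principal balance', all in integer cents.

1 89939 412190 4223861
2 81942 420187 3803674
3 73791 428338 3375336
4 65481 436648 2938688
5 57010 445119 2493569
6 48375 453754 2039815
7 39572 462557 1577258
8 30598 471531 1105727
9 21451 480678 625049
10 12125 490004 135045
11 2619 135045 0

1. interest=⌊4636051·194/10000⌋=89939; principal=502129-89939=412190; balance=4636051-412190=4223861
2. interest=⌊4223861·194/10000⌋=81942; principal=502129-81942=420187; balance=4223861-420187=3803674
3. interest=⌊3803674·194/10000⌋=73791; principal=502129-73791=428338; balance=3803674-428338=3375336
4. interest=⌊3375336·194/10000⌋=65481; principal=502129-65481=436648; balance=3375336-436648=2938688
5. interest=⌊2938688·194/10000⌋=57010; principal=502129-57010=445119; balance=2938688-445119=2493569
6. interest=⌊2493569·194/10000⌋=48375; principal=502129-48375=453754; balance=2493569-453754=2039815
7. interest=⌊2039815·194/10000⌋=39572; principal=502129-39572=462557; balance=2039815-462557=1577258
8. interest=⌊1577258·194/10000⌋=30598; principal=502129-30598=471531; balance=1577258-471531=1105727
9. interest=⌊1105727·194/10000⌋=21451; principal=502129-21451=480678; balance=1105727-480678=625049
10. interest=⌊625049·194/10000⌋=12125; principal=502129-12125=490004; balance=625049-490004=135045
11. interest=⌊135045·194/10000⌋=2619; principal=min(502129-2619,135045)=135045; balance=135045-135045=0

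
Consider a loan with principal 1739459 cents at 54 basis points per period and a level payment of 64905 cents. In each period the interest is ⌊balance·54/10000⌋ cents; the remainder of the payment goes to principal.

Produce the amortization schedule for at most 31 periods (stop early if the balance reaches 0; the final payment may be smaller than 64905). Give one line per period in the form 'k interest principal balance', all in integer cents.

1 9393 55512 1683947
2 9093 55812 1628135
3 8791 56114 1572021
4 8488 56417 1515604
5 8184 56721 1458883
6 7877 57028 1401855
7 7570 57335 1344520
8 7260 57645 1286875
9 6949 57956 1228919
10 6636 58269 1170650
11 6321 58584 1112066
12 6005 58900 1053166
13 5687 59218 993948
14 5367 59538 934410
15 5045 59860 874550
16 4722 60183 814367
17 4397 60508 753859
18 4070 60835 693024
19 3742 61163 631861
20 3412 61493 570368
21 3079 61826 508542
22 2746 62159 446383
23 2410 62495 383888
24 2072 62833 321055
25 1733 63172 257883
26 1392 63513 194370
27 1049 63856 130514
28 704 64201 66313
29 358 64547 1766
30 9 1766 0

1. interest=⌊1739459·54/10000⌋=9393; principal=64905-9393=55512; balance=1739459-55512=1683947
2. interest=⌊1683947·54/10000⌋=9093; principal=64905-9093=55812; balance=1683947-55812=1628135
3. interest=⌊1628135·54/10000⌋=8791; principal=64905-8791=56114; balance=1628135-56114=1572021
4. interest=⌊1572021·54/10000⌋=8488; principal=64905-8488=56417; balance=1572021-56417=1515604
5. interest=⌊1515604·54/10000⌋=8184; principal=64905-8184=56721; balance=1515604-56721=1458883
6. interest=⌊1458883·54/10000⌋=7877; principal=64905-7877=57028; balance=1458883-57028=1401855
7. interest=⌊1401855·54/10000⌋=7570; principal=64905-7570=57335; balance=1401855-57335=1344520
8. interest=⌊1344520·54/10000⌋=7260; principal=64905-7260=57645; balance=1344520-57645=1286875
9. interest=⌊1286875·54/10000⌋=6949; principal=64905-6949=57956; balance=1286875-57956=1228919
10. interest=⌊1228919·54/10000⌋=6636; principal=64905-6636=58269; balance=1228919-58269=1170650
11. interest=⌊1170650·54/10000⌋=6321; principal=64905-6321=58584; balance=1170650-58584=1112066
12. interest=⌊1112066·54/10000⌋=6005; principal=64905-6005=58900; balance=1112066-58900=1053166
13. interest=⌊1053166·54/10000⌋=5687; principal=64905-5687=59218; balance=1053166-59218=993948
14. interest=⌊993948·54/10000⌋=5367; principal=64905-5367=59538; balance=993948-59538=934410
15. interest=⌊934410·54/10000⌋=5045; principal=64905-5045=59860; balance=934410-59860=874550
16. interest=⌊874550·54/10000⌋=4722; principal=64905-4722=60183; balance=874550-60183=814367
17. interest=⌊814367·54/10000⌋=4397; principal=64905-4397=60508; balance=814367-60508=753859
18. interest=⌊753859·54/10000⌋=4070; principal=64905-4070=60835; balance=753859-60835=693024
19. interest=⌊693024·54/10000⌋=3742; principal=64905-3742=61163; balance=693024-61163=631861
20. interest=⌊631861·54/10000⌋=3412; principal=64905-3412=61493; balance=631861-61493=570368
21. interest=⌊570368·54/10000⌋=3079; principal=64905-3079=61826; balance=570368-61826=508542
22. interest=⌊508542·54/10000⌋=2746; principal=64905-2746=62159; balance=508542-62159=446383
23. interest=⌊446383·54/10000⌋=2410; principal=64905-2410=62495; balance=446383-62495=383888
24. interest=⌊383888·54/10000⌋=2072; principal=64905-2072=62833; balance=383888-62833=321055
25. interest=⌊321055·54/10000⌋=1733; principal=64905-1733=63172; balance=321055-63172=257883
26. interest=⌊257883·54/10000⌋=1392; principal=64905-1392=63513; balance=257883-63513=194370
27. interest=⌊194370·54/10000⌋=1049; principal=64905-1049=63856; balance=194370-63856=130514
28. interest=⌊130514·54/10000⌋=704; principal=64905-704=64201; balance=130514-64201=66313
29. interest=⌊66313·54/10000⌋=358; principal=64905-358=64547; balance=66313-64547=1766
30. interest=⌊1766·54/10000⌋=9; principal=min(64905-9,1766)=1766; balance=1766-1766=0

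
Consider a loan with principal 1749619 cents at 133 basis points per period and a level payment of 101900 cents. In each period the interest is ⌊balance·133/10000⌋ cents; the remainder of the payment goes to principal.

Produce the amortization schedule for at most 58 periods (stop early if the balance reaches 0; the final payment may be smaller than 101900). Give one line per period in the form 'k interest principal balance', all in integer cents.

1. interest=⌊1749619·133/10000⌋=23269; principal=101900-23269=78631; balance=1749619-78631=1670988
2. interest=⌊1670988·133/10000⌋=22224; principal=101900-22224=79676; balance=1670988-79676=1591312
3. interest=⌊1591312·133/10000⌋=21164; principal=101900-21164=80736; balance=1591312-80736=1510576
4. interest=⌊1510576·133/10000⌋=20090; principal=101900-20090=81810; balance=1510576-81810=1428766
5. interest=⌊1428766·133/10000⌋=19002; principal=101900-19002=82898; balance=1428766-82898=1345868
6. interest=⌊1345868·133/10000⌋=17900; principal=101900-17900=84000; balance=1345868-84000=1261868
7. interest=⌊1261868·133/10000⌋=16782; principal=101900-16782=85118; balance=1261868-85118=1176750
8. interest=⌊1176750·133/10000⌋=15650; principal=101900-15650=86250; balance=1176750-86250=1090500
9. interest=⌊1090500·133/10000⌋=14503; principal=101900-14503=87397; balance=1090500-87397=1003103
10. interest=⌊1003103·133/10000⌋=13341; principal=101900-13341=88559; balance=1003103-88559=914544
11. interest=⌊914544·133/10000⌋=12163; principal=101900-12163=89737; balance=914544-89737=824807
12. interest=⌊824807·133/10000⌋=10969; principal=101900-10969=90931; balance=824807-90931=733876
13. interest=⌊733876·133/10000⌋=9760; principal=101900-9760=92140; balance=733876-92140=641736
14. interest=⌊641736·133/10000⌋=8535; principal=101900-8535=93365; balance=641736-93365=548371
15. interest=⌊548371·133/10000⌋=7293; principal=101900-7293=94607; balance=548371-94607=453764
16. interest=⌊453764·133/10000⌋=6035; principal=101900-6035=95865; balance=453764-95865=357899
17. interest=⌊357899·133/10000⌋=4760; principal=101900-4760=97140; balance=357899-97140=260759
18. interest=⌊260759·133/10000⌋=3468; principal=101900-3468=98432; balance=260759-98432=162327
19. interest=⌊162327·133/10000⌋=2158; principal=101900-2158=99742; balance=162327-99742=62585
20. interest=⌊62585·133/10000⌋=832; principal=min(101900-832,62585)=62585; balance=62585-62585=0

1 23269 78631 1670988
2 22224 79676 1591312
3 21164 80736 1510576
4 20090 81810 1428766
5 19002 82898 1345868
6 17900 84000 1261868
7 16782 85118 1176750
8 15650 86250 1090500
9 14503 87397 1003103
10 13341 88559 914544
11 12163 89737 824807
12 10969 90931 733876
13 9760 92140 641736
14 8535 93365 548371
15 7293 94607 453764
16 6035 95865 357899
17 4760 97140 260759
18 3468 98432 162327
19 2158 99742 62585
20 832 62585 0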